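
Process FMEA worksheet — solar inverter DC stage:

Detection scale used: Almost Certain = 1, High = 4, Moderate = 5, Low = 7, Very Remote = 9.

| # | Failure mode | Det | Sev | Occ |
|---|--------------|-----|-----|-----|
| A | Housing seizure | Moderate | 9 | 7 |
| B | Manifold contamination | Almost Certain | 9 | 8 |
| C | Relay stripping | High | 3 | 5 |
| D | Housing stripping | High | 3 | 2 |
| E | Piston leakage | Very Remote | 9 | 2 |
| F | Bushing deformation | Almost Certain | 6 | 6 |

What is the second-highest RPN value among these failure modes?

162

RPN = Severity × Occurrence × Detection:
  A: 9 × 7 × 5 = 315
  B: 9 × 8 × 1 = 72
  C: 3 × 5 × 4 = 60
  D: 3 × 2 × 4 = 24
  E: 9 × 2 × 9 = 162
  F: 6 × 6 × 1 = 36
Sorted descending: 315, 162, 72, 60, 36, 24.
The second-highest RPN is 162 (E).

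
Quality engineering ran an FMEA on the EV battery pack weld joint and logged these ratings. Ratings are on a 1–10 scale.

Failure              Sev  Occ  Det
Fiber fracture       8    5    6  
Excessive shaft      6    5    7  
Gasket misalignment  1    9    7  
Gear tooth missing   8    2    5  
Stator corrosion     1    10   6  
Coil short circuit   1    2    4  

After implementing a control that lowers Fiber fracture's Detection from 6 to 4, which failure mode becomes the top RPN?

Excessive shaft

RPN = Severity × Occurrence × Detection:
  Fiber fracture: 8 × 5 × 6 = 240
  Excessive shaft: 6 × 5 × 7 = 210
  Gasket misalignment: 1 × 9 × 7 = 63
  Gear tooth missing: 8 × 2 × 5 = 80
  Stator corrosion: 1 × 10 × 6 = 60
  Coil short circuit: 1 × 2 × 4 = 8
After action: Fiber fracture → 8 × 5 × 4 = 160.
Revised RPNs: Excessive shaft=210, Fiber fracture=160, Gear tooth missing=80, Gasket misalignment=63, Stator corrosion=60, Coil short circuit=8.
Highest is now Excessive shaft (210).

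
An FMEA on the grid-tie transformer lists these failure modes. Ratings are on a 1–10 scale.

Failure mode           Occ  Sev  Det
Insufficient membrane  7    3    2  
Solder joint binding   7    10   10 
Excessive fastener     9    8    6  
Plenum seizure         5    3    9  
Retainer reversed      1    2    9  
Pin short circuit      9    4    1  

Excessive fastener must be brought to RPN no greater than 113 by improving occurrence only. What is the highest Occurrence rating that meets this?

2

Excessive fastener: S=8, O=9, D=6 → current RPN = 432.
Fixed product = 48. Need 48 × O ≤ 113, so O ≤ 113/48 = 2.35.
Maximum integer Occurrence rating = 2 (gives RPN 96; O=3 would give 144 > 113).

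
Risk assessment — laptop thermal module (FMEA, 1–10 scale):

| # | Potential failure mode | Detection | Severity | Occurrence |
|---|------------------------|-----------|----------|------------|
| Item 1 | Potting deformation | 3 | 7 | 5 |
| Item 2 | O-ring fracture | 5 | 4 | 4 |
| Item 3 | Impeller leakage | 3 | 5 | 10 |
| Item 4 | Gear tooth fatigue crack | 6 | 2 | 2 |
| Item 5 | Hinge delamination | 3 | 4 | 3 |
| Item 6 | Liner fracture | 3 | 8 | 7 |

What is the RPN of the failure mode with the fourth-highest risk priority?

RPN = Severity × Occurrence × Detection:
  Item 1: 7 × 5 × 3 = 105
  Item 2: 4 × 4 × 5 = 80
  Item 3: 5 × 10 × 3 = 150
  Item 4: 2 × 2 × 6 = 24
  Item 5: 4 × 3 × 3 = 36
  Item 6: 8 × 7 × 3 = 168
Sorted descending: 168, 150, 105, 80, 36, 24.
The fourth-highest RPN is 80 (Item 2).

80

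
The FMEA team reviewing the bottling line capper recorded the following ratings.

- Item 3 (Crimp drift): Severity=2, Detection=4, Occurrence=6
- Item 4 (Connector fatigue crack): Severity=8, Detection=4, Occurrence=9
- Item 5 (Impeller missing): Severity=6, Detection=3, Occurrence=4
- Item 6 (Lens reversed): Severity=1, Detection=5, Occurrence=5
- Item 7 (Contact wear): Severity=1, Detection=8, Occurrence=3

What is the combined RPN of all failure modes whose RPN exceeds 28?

408

RPN = Severity × Occurrence × Detection:
  Item 3: 2 × 6 × 4 = 48
  Item 4: 8 × 9 × 4 = 288
  Item 5: 6 × 4 × 3 = 72
  Item 6: 1 × 5 × 5 = 25
  Item 7: 1 × 3 × 8 = 24
RPN > 28: Item 3 (48), Item 4 (288), Item 5 (72).
Sum: 48 + 288 + 72 = 408.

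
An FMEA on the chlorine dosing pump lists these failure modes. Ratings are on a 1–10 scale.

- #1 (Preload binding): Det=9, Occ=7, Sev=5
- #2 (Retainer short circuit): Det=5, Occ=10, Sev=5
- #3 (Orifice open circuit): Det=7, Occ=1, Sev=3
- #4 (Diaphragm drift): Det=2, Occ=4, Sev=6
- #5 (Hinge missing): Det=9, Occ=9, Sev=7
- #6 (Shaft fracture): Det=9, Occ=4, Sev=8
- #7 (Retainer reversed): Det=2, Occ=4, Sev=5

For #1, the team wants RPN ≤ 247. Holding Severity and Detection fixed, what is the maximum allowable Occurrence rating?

5

#1: S=5, O=7, D=9 → current RPN = 315.
Fixed product = 45. Need 45 × O ≤ 247, so O ≤ 247/45 = 5.49.
Maximum integer Occurrence rating = 5 (gives RPN 225; O=6 would give 270 > 247).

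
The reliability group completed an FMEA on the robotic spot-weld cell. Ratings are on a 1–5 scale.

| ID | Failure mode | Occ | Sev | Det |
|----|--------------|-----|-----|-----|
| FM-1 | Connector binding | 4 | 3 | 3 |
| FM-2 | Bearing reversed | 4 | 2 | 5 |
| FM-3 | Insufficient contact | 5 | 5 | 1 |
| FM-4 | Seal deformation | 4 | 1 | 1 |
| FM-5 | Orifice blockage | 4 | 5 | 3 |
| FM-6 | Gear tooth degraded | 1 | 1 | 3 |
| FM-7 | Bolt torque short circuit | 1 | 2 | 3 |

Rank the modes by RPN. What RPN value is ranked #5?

RPN = Severity × Occurrence × Detection:
  FM-1: 3 × 4 × 3 = 36
  FM-2: 2 × 4 × 5 = 40
  FM-3: 5 × 5 × 1 = 25
  FM-4: 1 × 4 × 1 = 4
  FM-5: 5 × 4 × 3 = 60
  FM-6: 1 × 1 × 3 = 3
  FM-7: 2 × 1 × 3 = 6
Sorted descending: 60, 40, 36, 25, 6, 4, 3.
The fifth-highest RPN is 6 (FM-7).

6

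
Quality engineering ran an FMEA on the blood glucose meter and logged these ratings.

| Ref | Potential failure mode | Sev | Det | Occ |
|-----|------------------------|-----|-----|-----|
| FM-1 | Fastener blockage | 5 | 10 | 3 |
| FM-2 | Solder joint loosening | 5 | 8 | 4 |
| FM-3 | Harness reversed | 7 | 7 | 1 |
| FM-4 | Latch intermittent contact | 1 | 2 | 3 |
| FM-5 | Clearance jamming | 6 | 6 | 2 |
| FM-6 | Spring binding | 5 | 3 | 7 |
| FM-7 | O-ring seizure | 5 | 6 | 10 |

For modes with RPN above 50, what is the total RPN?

RPN = Severity × Occurrence × Detection:
  FM-1: 5 × 3 × 10 = 150
  FM-2: 5 × 4 × 8 = 160
  FM-3: 7 × 1 × 7 = 49
  FM-4: 1 × 3 × 2 = 6
  FM-5: 6 × 2 × 6 = 72
  FM-6: 5 × 7 × 3 = 105
  FM-7: 5 × 10 × 6 = 300
RPN > 50: FM-1 (150), FM-2 (160), FM-5 (72), FM-6 (105), FM-7 (300).
Sum: 150 + 160 + 72 + 105 + 300 = 787.

787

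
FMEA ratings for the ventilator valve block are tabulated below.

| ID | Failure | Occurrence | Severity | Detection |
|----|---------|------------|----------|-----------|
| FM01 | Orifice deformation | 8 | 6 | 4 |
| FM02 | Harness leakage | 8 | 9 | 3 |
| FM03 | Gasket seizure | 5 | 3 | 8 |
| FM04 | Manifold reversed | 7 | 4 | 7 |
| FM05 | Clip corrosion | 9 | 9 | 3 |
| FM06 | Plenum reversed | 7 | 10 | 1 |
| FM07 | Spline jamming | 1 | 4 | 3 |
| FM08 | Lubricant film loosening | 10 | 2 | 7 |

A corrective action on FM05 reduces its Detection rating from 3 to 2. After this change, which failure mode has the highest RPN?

FM02

RPN = Severity × Occurrence × Detection:
  FM01: 6 × 8 × 4 = 192
  FM02: 9 × 8 × 3 = 216
  FM03: 3 × 5 × 8 = 120
  FM04: 4 × 7 × 7 = 196
  FM05: 9 × 9 × 3 = 243
  FM06: 10 × 7 × 1 = 70
  FM07: 4 × 1 × 3 = 12
  FM08: 2 × 10 × 7 = 140
After action: FM05 → 9 × 9 × 2 = 162.
Revised RPNs: FM02=216, FM04=196, FM01=192, FM05=162, FM08=140, FM03=120, FM06=70, FM07=12.
Highest is now FM02 (216).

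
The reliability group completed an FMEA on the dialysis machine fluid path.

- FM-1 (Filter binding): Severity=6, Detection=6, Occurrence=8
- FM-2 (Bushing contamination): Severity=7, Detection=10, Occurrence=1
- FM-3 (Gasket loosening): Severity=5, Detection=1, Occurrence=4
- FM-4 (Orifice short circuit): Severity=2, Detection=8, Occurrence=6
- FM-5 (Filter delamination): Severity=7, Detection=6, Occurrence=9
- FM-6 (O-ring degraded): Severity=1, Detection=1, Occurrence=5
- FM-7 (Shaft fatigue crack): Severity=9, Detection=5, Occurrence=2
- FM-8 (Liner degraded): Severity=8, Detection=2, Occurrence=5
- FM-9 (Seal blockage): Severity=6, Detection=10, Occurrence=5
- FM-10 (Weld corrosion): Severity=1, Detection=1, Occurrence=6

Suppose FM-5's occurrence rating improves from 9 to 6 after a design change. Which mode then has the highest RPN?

FM-9

RPN = Severity × Occurrence × Detection:
  FM-1: 6 × 8 × 6 = 288
  FM-2: 7 × 1 × 10 = 70
  FM-3: 5 × 4 × 1 = 20
  FM-4: 2 × 6 × 8 = 96
  FM-5: 7 × 9 × 6 = 378
  FM-6: 1 × 5 × 1 = 5
  FM-7: 9 × 2 × 5 = 90
  FM-8: 8 × 5 × 2 = 80
  FM-9: 6 × 5 × 10 = 300
  FM-10: 1 × 6 × 1 = 6
After action: FM-5 → 7 × 6 × 6 = 252.
Revised RPNs: FM-9=300, FM-1=288, FM-5=252, FM-4=96, FM-7=90, FM-8=80, FM-2=70, FM-3=20, FM-10=6, FM-6=5.
Highest is now FM-9 (300).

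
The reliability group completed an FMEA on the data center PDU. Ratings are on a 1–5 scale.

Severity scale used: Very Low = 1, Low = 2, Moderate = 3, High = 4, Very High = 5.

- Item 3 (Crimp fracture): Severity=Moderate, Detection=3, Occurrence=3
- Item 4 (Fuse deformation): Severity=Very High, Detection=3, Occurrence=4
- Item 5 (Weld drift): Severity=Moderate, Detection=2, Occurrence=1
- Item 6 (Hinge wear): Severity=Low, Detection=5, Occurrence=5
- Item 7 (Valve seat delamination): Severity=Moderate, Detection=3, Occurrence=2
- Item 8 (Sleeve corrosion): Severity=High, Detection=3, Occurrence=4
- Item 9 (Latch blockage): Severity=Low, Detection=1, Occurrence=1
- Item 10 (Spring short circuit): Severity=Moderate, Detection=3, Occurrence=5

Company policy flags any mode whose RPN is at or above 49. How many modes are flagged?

RPN = Severity × Occurrence × Detection:
  Item 3: 3 × 3 × 3 = 27
  Item 4: 5 × 4 × 3 = 60
  Item 5: 3 × 1 × 2 = 6
  Item 6: 2 × 5 × 5 = 50
  Item 7: 3 × 2 × 3 = 18
  Item 8: 4 × 4 × 3 = 48
  Item 9: 2 × 1 × 1 = 2
  Item 10: 3 × 5 × 3 = 45
Modes with RPN ≥ 49: Item 4 (60), Item 6 (50) → 2.

2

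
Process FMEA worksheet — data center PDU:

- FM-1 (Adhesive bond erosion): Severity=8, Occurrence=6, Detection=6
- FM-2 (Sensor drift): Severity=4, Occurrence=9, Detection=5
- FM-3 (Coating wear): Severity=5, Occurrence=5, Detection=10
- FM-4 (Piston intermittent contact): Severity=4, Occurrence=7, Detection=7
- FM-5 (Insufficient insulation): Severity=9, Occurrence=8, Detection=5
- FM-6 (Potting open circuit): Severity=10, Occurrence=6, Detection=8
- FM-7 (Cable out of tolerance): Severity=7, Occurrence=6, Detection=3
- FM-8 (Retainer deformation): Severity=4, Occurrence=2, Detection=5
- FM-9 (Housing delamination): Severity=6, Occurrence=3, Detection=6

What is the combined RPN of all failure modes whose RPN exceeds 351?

840

RPN = Severity × Occurrence × Detection:
  FM-1: 8 × 6 × 6 = 288
  FM-2: 4 × 9 × 5 = 180
  FM-3: 5 × 5 × 10 = 250
  FM-4: 4 × 7 × 7 = 196
  FM-5: 9 × 8 × 5 = 360
  FM-6: 10 × 6 × 8 = 480
  FM-7: 7 × 6 × 3 = 126
  FM-8: 4 × 2 × 5 = 40
  FM-9: 6 × 3 × 6 = 108
RPN > 351: FM-5 (360), FM-6 (480).
Sum: 360 + 480 = 840.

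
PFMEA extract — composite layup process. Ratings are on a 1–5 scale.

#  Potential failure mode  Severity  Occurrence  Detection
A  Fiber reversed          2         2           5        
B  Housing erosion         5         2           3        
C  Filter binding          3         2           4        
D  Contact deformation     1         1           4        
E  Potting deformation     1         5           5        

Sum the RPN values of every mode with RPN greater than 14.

RPN = Severity × Occurrence × Detection:
  A: 2 × 2 × 5 = 20
  B: 5 × 2 × 3 = 30
  C: 3 × 2 × 4 = 24
  D: 1 × 1 × 4 = 4
  E: 1 × 5 × 5 = 25
RPN > 14: A (20), B (30), C (24), E (25).
Sum: 20 + 30 + 24 + 25 = 99.

99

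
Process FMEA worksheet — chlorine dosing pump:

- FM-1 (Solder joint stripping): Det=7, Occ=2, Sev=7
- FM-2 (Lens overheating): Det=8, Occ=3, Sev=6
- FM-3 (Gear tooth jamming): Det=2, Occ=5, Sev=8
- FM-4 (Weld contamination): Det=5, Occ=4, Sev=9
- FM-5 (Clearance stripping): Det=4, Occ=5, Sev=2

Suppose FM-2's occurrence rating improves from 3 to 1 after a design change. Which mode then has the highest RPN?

FM-4

RPN = Severity × Occurrence × Detection:
  FM-1: 7 × 2 × 7 = 98
  FM-2: 6 × 3 × 8 = 144
  FM-3: 8 × 5 × 2 = 80
  FM-4: 9 × 4 × 5 = 180
  FM-5: 2 × 5 × 4 = 40
After action: FM-2 → 6 × 1 × 8 = 48.
Revised RPNs: FM-4=180, FM-1=98, FM-3=80, FM-2=48, FM-5=40.
Highest is now FM-4 (180).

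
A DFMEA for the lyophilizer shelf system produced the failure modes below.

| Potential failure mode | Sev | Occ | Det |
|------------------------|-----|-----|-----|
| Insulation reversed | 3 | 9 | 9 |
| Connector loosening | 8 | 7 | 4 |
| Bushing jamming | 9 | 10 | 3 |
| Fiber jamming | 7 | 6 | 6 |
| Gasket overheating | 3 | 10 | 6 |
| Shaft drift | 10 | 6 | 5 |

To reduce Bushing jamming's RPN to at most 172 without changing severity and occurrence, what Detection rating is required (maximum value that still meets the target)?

Bushing jamming: S=9, O=10, D=3 → current RPN = 270.
Fixed product = 90. Need 90 × D ≤ 172, so D ≤ 172/90 = 1.91.
Maximum integer Detection rating = 1 (gives RPN 90; D=2 would give 180 > 172).

1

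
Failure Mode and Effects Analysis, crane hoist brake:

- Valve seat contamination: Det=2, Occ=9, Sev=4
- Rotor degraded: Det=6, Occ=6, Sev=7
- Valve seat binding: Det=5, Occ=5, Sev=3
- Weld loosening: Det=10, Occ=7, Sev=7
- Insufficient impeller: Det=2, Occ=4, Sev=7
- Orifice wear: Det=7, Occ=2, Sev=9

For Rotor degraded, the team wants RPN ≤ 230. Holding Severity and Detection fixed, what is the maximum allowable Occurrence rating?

Rotor degraded: S=7, O=6, D=6 → current RPN = 252.
Fixed product = 42. Need 42 × O ≤ 230, so O ≤ 230/42 = 5.48.
Maximum integer Occurrence rating = 5 (gives RPN 210; O=6 would give 252 > 230).

5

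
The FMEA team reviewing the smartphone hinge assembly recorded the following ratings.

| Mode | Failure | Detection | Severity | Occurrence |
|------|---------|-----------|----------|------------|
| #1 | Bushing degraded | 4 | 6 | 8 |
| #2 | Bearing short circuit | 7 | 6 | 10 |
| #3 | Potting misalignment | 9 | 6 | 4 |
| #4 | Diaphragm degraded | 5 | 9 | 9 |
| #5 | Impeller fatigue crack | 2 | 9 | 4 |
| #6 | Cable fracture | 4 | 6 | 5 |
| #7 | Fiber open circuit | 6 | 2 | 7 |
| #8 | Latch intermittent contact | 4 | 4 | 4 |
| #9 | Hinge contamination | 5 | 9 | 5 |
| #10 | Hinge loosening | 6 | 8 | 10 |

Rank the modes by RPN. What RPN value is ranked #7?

120

RPN = Severity × Occurrence × Detection:
  #1: 6 × 8 × 4 = 192
  #2: 6 × 10 × 7 = 420
  #3: 6 × 4 × 9 = 216
  #4: 9 × 9 × 5 = 405
  #5: 9 × 4 × 2 = 72
  #6: 6 × 5 × 4 = 120
  #7: 2 × 7 × 6 = 84
  #8: 4 × 4 × 4 = 64
  #9: 9 × 5 × 5 = 225
  #10: 8 × 10 × 6 = 480
Sorted descending: 480, 420, 405, 225, 216, 192, 120, 84, 72, 64.
The seventh-highest RPN is 120 (#6).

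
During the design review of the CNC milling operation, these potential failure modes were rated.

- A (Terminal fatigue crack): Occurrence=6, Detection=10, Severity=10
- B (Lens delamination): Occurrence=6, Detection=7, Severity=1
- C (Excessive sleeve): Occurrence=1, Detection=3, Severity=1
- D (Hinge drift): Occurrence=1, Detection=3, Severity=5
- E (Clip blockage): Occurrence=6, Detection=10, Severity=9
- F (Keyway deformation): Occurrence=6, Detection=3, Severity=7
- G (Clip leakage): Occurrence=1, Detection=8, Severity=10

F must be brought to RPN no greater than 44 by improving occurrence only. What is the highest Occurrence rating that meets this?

2

F: S=7, O=6, D=3 → current RPN = 126.
Fixed product = 21. Need 21 × O ≤ 44, so O ≤ 44/21 = 2.10.
Maximum integer Occurrence rating = 2 (gives RPN 42; O=3 would give 63 > 44).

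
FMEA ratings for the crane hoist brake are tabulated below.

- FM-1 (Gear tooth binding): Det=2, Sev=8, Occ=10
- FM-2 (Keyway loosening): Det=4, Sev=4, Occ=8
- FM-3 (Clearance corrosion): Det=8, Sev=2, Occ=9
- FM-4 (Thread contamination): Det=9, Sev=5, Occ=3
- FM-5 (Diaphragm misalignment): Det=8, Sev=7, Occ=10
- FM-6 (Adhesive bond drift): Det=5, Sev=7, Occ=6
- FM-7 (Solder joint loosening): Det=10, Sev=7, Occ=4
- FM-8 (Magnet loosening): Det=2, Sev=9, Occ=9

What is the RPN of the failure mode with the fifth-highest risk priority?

160

RPN = Severity × Occurrence × Detection:
  FM-1: 8 × 10 × 2 = 160
  FM-2: 4 × 8 × 4 = 128
  FM-3: 2 × 9 × 8 = 144
  FM-4: 5 × 3 × 9 = 135
  FM-5: 7 × 10 × 8 = 560
  FM-6: 7 × 6 × 5 = 210
  FM-7: 7 × 4 × 10 = 280
  FM-8: 9 × 9 × 2 = 162
Sorted descending: 560, 280, 210, 162, 160, 144, 135, 128.
The fifth-highest RPN is 160 (FM-1).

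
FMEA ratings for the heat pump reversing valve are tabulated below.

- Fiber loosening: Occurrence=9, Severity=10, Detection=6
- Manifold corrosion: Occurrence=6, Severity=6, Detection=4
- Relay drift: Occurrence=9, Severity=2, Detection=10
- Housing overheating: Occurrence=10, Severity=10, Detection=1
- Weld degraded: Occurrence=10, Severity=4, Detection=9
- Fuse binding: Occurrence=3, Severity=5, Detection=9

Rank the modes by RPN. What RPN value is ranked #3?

180

RPN = Severity × Occurrence × Detection:
  Fiber loosening: 10 × 9 × 6 = 540
  Manifold corrosion: 6 × 6 × 4 = 144
  Relay drift: 2 × 9 × 10 = 180
  Housing overheating: 10 × 10 × 1 = 100
  Weld degraded: 4 × 10 × 9 = 360
  Fuse binding: 5 × 3 × 9 = 135
Sorted descending: 540, 360, 180, 144, 135, 100.
The third-highest RPN is 180 (Relay drift).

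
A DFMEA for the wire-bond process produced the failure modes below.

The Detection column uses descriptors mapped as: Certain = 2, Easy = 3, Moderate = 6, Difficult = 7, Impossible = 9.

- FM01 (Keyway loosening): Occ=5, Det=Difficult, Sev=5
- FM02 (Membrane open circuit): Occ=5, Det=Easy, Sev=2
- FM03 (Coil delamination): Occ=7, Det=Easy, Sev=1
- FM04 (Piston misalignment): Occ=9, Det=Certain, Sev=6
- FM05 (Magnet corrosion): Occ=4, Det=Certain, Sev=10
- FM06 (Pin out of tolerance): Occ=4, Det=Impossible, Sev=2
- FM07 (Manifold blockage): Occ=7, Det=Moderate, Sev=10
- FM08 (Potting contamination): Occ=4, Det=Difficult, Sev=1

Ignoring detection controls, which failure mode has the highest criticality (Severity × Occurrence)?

Criticality = Severity × Occurrence:
  FM01: 5 × 5 = 25
  FM02: 2 × 5 = 10
  FM03: 1 × 7 = 7
  FM04: 6 × 9 = 54
  FM05: 10 × 4 = 40
  FM06: 2 × 4 = 8
  FM07: 10 × 7 = 70
  FM08: 1 × 4 = 4
Highest criticality is 70 → FM07.

FM07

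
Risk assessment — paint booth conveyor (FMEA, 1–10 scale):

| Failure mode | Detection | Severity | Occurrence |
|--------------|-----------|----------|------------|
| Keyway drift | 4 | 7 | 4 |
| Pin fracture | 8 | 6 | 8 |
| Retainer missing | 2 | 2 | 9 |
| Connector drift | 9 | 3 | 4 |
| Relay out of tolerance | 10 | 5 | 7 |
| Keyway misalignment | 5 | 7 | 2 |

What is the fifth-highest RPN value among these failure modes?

RPN = Severity × Occurrence × Detection:
  Keyway drift: 7 × 4 × 4 = 112
  Pin fracture: 6 × 8 × 8 = 384
  Retainer missing: 2 × 9 × 2 = 36
  Connector drift: 3 × 4 × 9 = 108
  Relay out of tolerance: 5 × 7 × 10 = 350
  Keyway misalignment: 7 × 2 × 5 = 70
Sorted descending: 384, 350, 112, 108, 70, 36.
The fifth-highest RPN is 70 (Keyway misalignment).

70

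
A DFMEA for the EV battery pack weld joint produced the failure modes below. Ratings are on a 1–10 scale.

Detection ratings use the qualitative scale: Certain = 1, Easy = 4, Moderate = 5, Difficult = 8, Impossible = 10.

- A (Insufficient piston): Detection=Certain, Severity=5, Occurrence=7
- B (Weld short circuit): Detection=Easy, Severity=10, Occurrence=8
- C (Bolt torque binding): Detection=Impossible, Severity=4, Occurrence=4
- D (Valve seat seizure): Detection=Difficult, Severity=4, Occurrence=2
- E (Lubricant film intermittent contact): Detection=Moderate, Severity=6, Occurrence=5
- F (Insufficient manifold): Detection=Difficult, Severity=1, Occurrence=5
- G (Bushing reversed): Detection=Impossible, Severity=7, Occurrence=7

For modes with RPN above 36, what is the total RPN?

1224

RPN = Severity × Occurrence × Detection:
  A: 5 × 7 × 1 = 35
  B: 10 × 8 × 4 = 320
  C: 4 × 4 × 10 = 160
  D: 4 × 2 × 8 = 64
  E: 6 × 5 × 5 = 150
  F: 1 × 5 × 8 = 40
  G: 7 × 7 × 10 = 490
RPN > 36: B (320), C (160), D (64), E (150), F (40), G (490).
Sum: 320 + 160 + 64 + 150 + 40 + 490 = 1224.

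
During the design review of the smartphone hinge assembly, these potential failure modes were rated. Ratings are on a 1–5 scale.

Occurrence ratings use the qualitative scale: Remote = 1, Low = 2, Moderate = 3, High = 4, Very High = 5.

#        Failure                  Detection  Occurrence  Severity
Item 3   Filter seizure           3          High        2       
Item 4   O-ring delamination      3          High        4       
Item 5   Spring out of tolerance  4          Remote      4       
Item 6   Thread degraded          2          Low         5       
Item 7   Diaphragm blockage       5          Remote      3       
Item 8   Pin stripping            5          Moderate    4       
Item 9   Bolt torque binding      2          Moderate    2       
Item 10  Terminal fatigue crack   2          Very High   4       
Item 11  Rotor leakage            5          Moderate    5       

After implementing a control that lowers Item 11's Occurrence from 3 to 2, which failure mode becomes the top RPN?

Item 8

RPN = Severity × Occurrence × Detection:
  Item 3: 2 × 4 × 3 = 24
  Item 4: 4 × 4 × 3 = 48
  Item 5: 4 × 1 × 4 = 16
  Item 6: 5 × 2 × 2 = 20
  Item 7: 3 × 1 × 5 = 15
  Item 8: 4 × 3 × 5 = 60
  Item 9: 2 × 3 × 2 = 12
  Item 10: 4 × 5 × 2 = 40
  Item 11: 5 × 3 × 5 = 75
After action: Item 11 → 5 × 2 × 5 = 50.
Revised RPNs: Item 8=60, Item 11=50, Item 4=48, Item 10=40, Item 3=24, Item 6=20, Item 5=16, Item 7=15, Item 9=12.
Highest is now Item 8 (60).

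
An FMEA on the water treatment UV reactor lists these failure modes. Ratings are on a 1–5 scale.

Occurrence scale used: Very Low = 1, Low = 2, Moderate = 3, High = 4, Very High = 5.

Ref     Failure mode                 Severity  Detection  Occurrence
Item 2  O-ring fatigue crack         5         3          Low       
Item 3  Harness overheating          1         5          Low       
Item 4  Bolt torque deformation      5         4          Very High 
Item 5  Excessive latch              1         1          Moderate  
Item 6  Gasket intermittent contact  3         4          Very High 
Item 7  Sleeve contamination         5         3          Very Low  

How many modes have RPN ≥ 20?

3

RPN = Severity × Occurrence × Detection:
  Item 2: 5 × 2 × 3 = 30
  Item 3: 1 × 2 × 5 = 10
  Item 4: 5 × 5 × 4 = 100
  Item 5: 1 × 3 × 1 = 3
  Item 6: 3 × 5 × 4 = 60
  Item 7: 5 × 1 × 3 = 15
Modes with RPN ≥ 20: Item 2 (30), Item 4 (100), Item 6 (60) → 3.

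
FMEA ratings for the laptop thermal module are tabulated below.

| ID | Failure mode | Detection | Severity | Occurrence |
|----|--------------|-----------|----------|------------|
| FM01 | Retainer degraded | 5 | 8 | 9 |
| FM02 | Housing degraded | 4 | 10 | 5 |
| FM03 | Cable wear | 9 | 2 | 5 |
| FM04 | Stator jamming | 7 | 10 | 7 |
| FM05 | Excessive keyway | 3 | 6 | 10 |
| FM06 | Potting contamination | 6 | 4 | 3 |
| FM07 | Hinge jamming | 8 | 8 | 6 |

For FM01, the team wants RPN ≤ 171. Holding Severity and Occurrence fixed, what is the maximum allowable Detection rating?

FM01: S=8, O=9, D=5 → current RPN = 360.
Fixed product = 72. Need 72 × D ≤ 171, so D ≤ 171/72 = 2.38.
Maximum integer Detection rating = 2 (gives RPN 144; D=3 would give 216 > 171).

2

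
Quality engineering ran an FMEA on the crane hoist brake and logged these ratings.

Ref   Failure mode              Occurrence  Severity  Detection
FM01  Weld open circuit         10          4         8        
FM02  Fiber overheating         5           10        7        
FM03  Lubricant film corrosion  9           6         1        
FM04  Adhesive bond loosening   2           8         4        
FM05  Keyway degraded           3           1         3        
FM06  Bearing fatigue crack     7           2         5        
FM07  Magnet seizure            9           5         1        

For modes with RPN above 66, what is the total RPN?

RPN = Severity × Occurrence × Detection:
  FM01: 4 × 10 × 8 = 320
  FM02: 10 × 5 × 7 = 350
  FM03: 6 × 9 × 1 = 54
  FM04: 8 × 2 × 4 = 64
  FM05: 1 × 3 × 3 = 9
  FM06: 2 × 7 × 5 = 70
  FM07: 5 × 9 × 1 = 45
RPN > 66: FM01 (320), FM02 (350), FM06 (70).
Sum: 320 + 350 + 70 = 740.

740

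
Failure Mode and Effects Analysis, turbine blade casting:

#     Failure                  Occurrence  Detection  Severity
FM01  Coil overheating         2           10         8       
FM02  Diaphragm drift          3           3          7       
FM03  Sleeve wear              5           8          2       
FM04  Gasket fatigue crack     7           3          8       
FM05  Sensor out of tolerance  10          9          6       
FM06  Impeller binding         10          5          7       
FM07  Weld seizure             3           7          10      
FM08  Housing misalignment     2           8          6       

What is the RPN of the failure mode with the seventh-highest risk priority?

RPN = Severity × Occurrence × Detection:
  FM01: 8 × 2 × 10 = 160
  FM02: 7 × 3 × 3 = 63
  FM03: 2 × 5 × 8 = 80
  FM04: 8 × 7 × 3 = 168
  FM05: 6 × 10 × 9 = 540
  FM06: 7 × 10 × 5 = 350
  FM07: 10 × 3 × 7 = 210
  FM08: 6 × 2 × 8 = 96
Sorted descending: 540, 350, 210, 168, 160, 96, 80, 63.
The seventh-highest RPN is 80 (FM03).

80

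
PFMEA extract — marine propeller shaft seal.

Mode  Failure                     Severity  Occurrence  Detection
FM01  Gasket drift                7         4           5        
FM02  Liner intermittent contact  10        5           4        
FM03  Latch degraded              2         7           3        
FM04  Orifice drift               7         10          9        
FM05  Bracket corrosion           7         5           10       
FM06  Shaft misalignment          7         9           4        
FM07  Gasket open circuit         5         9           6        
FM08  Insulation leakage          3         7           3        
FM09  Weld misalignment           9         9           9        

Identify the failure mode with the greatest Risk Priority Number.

RPN = Severity × Occurrence × Detection:
  FM01: 7 × 4 × 5 = 140
  FM02: 10 × 5 × 4 = 200
  FM03: 2 × 7 × 3 = 42
  FM04: 7 × 10 × 9 = 630
  FM05: 7 × 5 × 10 = 350
  FM06: 7 × 9 × 4 = 252
  FM07: 5 × 9 × 6 = 270
  FM08: 3 × 7 × 3 = 63
  FM09: 9 × 9 × 9 = 729
Highest RPN is 729 → FM09.

FM09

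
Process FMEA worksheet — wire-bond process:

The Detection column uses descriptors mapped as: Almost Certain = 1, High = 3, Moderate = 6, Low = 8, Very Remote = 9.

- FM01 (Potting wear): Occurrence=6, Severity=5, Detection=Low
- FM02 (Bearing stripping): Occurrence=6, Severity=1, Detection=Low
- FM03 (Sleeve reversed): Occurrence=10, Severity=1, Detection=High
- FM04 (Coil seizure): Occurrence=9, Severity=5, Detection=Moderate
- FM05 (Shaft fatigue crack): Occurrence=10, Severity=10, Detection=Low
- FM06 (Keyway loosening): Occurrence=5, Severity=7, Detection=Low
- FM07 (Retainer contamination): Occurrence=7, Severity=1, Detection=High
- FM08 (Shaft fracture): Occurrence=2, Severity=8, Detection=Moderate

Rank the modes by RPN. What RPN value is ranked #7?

30

RPN = Severity × Occurrence × Detection:
  FM01: 5 × 6 × 8 = 240
  FM02: 1 × 6 × 8 = 48
  FM03: 1 × 10 × 3 = 30
  FM04: 5 × 9 × 6 = 270
  FM05: 10 × 10 × 8 = 800
  FM06: 7 × 5 × 8 = 280
  FM07: 1 × 7 × 3 = 21
  FM08: 8 × 2 × 6 = 96
Sorted descending: 800, 280, 270, 240, 96, 48, 30, 21.
The seventh-highest RPN is 30 (FM03).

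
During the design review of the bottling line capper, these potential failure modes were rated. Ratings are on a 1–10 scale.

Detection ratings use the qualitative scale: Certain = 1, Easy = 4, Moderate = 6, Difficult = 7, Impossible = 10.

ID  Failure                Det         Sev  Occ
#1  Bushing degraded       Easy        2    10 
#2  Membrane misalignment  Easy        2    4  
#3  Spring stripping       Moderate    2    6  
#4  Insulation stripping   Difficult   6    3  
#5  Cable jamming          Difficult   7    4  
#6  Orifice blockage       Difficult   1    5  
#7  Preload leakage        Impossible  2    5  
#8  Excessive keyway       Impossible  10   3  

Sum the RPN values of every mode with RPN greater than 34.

RPN = Severity × Occurrence × Detection:
  #1: 2 × 10 × 4 = 80
  #2: 2 × 4 × 4 = 32
  #3: 2 × 6 × 6 = 72
  #4: 6 × 3 × 7 = 126
  #5: 7 × 4 × 7 = 196
  #6: 1 × 5 × 7 = 35
  #7: 2 × 5 × 10 = 100
  #8: 10 × 3 × 10 = 300
RPN > 34: #1 (80), #3 (72), #4 (126), #5 (196), #6 (35), #7 (100), #8 (300).
Sum: 80 + 72 + 126 + 196 + 35 + 100 + 300 = 909.

909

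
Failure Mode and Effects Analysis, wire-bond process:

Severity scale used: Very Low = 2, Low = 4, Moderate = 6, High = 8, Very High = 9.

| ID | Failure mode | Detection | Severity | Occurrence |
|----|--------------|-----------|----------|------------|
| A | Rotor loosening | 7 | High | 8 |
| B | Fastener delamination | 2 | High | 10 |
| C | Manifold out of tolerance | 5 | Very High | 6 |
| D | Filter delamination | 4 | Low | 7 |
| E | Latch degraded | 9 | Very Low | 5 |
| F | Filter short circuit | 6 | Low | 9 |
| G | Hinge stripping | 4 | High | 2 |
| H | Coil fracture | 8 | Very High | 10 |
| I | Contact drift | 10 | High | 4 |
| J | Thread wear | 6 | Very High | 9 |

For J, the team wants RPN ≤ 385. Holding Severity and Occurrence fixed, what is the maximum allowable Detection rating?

J: S=9, O=9, D=6 → current RPN = 486.
Fixed product = 81. Need 81 × D ≤ 385, so D ≤ 385/81 = 4.75.
Maximum integer Detection rating = 4 (gives RPN 324; D=5 would give 405 > 385).

4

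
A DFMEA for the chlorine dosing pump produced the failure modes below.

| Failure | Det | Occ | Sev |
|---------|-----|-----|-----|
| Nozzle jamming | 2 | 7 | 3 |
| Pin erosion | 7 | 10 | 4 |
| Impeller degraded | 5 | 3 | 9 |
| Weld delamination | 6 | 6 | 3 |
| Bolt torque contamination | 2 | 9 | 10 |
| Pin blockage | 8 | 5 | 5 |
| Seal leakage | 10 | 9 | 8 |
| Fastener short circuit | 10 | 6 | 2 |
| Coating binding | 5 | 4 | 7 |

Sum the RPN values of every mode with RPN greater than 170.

RPN = Severity × Occurrence × Detection:
  Nozzle jamming: 3 × 7 × 2 = 42
  Pin erosion: 4 × 10 × 7 = 280
  Impeller degraded: 9 × 3 × 5 = 135
  Weld delamination: 3 × 6 × 6 = 108
  Bolt torque contamination: 10 × 9 × 2 = 180
  Pin blockage: 5 × 5 × 8 = 200
  Seal leakage: 8 × 9 × 10 = 720
  Fastener short circuit: 2 × 6 × 10 = 120
  Coating binding: 7 × 4 × 5 = 140
RPN > 170: Pin erosion (280), Bolt torque contamination (180), Pin blockage (200), Seal leakage (720).
Sum: 280 + 180 + 200 + 720 = 1380.

1380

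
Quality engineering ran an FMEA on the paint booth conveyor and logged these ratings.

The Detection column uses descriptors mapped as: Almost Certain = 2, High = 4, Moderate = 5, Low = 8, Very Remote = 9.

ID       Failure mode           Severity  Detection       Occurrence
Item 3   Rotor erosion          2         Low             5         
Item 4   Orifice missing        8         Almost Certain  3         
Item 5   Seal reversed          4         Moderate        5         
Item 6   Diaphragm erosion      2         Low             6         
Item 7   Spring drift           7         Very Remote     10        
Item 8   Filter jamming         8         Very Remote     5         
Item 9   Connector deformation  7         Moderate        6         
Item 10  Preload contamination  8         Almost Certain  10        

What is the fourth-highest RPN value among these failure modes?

RPN = Severity × Occurrence × Detection:
  Item 3: 2 × 5 × 8 = 80
  Item 4: 8 × 3 × 2 = 48
  Item 5: 4 × 5 × 5 = 100
  Item 6: 2 × 6 × 8 = 96
  Item 7: 7 × 10 × 9 = 630
  Item 8: 8 × 5 × 9 = 360
  Item 9: 7 × 6 × 5 = 210
  Item 10: 8 × 10 × 2 = 160
Sorted descending: 630, 360, 210, 160, 100, 96, 80, 48.
The fourth-highest RPN is 160 (Item 10).

160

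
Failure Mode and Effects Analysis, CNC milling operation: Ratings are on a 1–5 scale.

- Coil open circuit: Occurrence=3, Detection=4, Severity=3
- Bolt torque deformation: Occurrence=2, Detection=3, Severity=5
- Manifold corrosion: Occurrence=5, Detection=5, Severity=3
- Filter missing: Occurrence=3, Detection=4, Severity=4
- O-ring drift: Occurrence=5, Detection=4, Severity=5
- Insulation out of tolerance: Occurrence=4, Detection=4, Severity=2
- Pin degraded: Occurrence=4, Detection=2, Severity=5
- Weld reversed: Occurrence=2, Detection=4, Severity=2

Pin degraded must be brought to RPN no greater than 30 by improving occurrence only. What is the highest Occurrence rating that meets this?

Pin degraded: S=5, O=4, D=2 → current RPN = 40.
Fixed product = 10. Need 10 × O ≤ 30, so O ≤ 30/10 = 3.00.
Maximum integer Occurrence rating = 3 (gives RPN 30; O=4 would give 40 > 30).

3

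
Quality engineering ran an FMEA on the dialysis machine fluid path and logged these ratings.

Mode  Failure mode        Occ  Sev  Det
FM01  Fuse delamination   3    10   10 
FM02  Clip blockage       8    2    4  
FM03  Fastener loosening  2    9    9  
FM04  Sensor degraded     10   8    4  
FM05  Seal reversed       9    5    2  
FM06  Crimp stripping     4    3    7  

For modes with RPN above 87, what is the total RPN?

872

RPN = Severity × Occurrence × Detection:
  FM01: 10 × 3 × 10 = 300
  FM02: 2 × 8 × 4 = 64
  FM03: 9 × 2 × 9 = 162
  FM04: 8 × 10 × 4 = 320
  FM05: 5 × 9 × 2 = 90
  FM06: 3 × 4 × 7 = 84
RPN > 87: FM01 (300), FM03 (162), FM04 (320), FM05 (90).
Sum: 300 + 162 + 320 + 90 = 872.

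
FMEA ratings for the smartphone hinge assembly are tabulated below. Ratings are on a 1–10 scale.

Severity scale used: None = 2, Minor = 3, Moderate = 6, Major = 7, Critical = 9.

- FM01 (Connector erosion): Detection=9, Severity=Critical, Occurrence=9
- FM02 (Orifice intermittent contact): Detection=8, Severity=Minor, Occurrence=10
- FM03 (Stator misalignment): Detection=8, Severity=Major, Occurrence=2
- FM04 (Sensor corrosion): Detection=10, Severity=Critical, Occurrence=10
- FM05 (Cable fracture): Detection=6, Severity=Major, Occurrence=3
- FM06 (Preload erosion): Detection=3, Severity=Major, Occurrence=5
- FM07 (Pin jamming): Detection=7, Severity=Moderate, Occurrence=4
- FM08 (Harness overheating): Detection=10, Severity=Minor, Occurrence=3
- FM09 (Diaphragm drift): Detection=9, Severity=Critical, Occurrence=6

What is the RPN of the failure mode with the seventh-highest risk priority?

112

RPN = Severity × Occurrence × Detection:
  FM01: 9 × 9 × 9 = 729
  FM02: 3 × 10 × 8 = 240
  FM03: 7 × 2 × 8 = 112
  FM04: 9 × 10 × 10 = 900
  FM05: 7 × 3 × 6 = 126
  FM06: 7 × 5 × 3 = 105
  FM07: 6 × 4 × 7 = 168
  FM08: 3 × 3 × 10 = 90
  FM09: 9 × 6 × 9 = 486
Sorted descending: 900, 729, 486, 240, 168, 126, 112, 105, 90.
The seventh-highest RPN is 112 (FM03).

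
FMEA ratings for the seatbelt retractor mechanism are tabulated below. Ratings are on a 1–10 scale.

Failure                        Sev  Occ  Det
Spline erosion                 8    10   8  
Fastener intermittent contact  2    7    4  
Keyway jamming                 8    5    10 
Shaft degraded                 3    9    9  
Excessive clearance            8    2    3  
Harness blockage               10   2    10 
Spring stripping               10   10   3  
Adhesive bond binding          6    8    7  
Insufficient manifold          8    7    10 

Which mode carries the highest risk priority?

RPN = Severity × Occurrence × Detection:
  Spline erosion: 8 × 10 × 8 = 640
  Fastener intermittent contact: 2 × 7 × 4 = 56
  Keyway jamming: 8 × 5 × 10 = 400
  Shaft degraded: 3 × 9 × 9 = 243
  Excessive clearance: 8 × 2 × 3 = 48
  Harness blockage: 10 × 2 × 10 = 200
  Spring stripping: 10 × 10 × 3 = 300
  Adhesive bond binding: 6 × 8 × 7 = 336
  Insufficient manifold: 8 × 7 × 10 = 560
Highest RPN is 640 → Spline erosion.

Spline erosion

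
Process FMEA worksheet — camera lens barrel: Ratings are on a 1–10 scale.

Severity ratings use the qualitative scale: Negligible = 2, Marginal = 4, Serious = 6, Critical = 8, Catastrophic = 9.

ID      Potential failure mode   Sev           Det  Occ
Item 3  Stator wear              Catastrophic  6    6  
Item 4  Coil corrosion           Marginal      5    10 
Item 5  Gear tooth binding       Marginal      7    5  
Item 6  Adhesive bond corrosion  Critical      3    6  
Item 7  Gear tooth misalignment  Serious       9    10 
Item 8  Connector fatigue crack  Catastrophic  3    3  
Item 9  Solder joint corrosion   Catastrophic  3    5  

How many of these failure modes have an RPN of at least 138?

5

RPN = Severity × Occurrence × Detection:
  Item 3: 9 × 6 × 6 = 324
  Item 4: 4 × 10 × 5 = 200
  Item 5: 4 × 5 × 7 = 140
  Item 6: 8 × 6 × 3 = 144
  Item 7: 6 × 10 × 9 = 540
  Item 8: 9 × 3 × 3 = 81
  Item 9: 9 × 5 × 3 = 135
Modes with RPN ≥ 138: Item 3 (324), Item 4 (200), Item 5 (140), Item 6 (144), Item 7 (540) → 5.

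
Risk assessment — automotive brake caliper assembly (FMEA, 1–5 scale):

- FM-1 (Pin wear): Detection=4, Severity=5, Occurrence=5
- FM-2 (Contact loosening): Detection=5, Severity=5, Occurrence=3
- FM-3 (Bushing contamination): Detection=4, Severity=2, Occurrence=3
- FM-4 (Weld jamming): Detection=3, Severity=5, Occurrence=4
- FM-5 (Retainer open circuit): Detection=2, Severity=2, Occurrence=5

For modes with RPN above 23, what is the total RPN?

259

RPN = Severity × Occurrence × Detection:
  FM-1: 5 × 5 × 4 = 100
  FM-2: 5 × 3 × 5 = 75
  FM-3: 2 × 3 × 4 = 24
  FM-4: 5 × 4 × 3 = 60
  FM-5: 2 × 5 × 2 = 20
RPN > 23: FM-1 (100), FM-2 (75), FM-3 (24), FM-4 (60).
Sum: 100 + 75 + 24 + 60 = 259.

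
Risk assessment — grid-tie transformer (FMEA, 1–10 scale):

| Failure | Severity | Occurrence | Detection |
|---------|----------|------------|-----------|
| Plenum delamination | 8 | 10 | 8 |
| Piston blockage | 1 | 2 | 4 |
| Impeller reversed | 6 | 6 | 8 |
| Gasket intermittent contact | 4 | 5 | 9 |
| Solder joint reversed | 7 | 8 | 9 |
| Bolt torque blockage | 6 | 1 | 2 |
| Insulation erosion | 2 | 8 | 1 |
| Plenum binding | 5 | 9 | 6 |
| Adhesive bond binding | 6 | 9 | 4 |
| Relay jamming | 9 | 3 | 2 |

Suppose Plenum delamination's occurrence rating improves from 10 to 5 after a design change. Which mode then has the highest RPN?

RPN = Severity × Occurrence × Detection:
  Plenum delamination: 8 × 10 × 8 = 640
  Piston blockage: 1 × 2 × 4 = 8
  Impeller reversed: 6 × 6 × 8 = 288
  Gasket intermittent contact: 4 × 5 × 9 = 180
  Solder joint reversed: 7 × 8 × 9 = 504
  Bolt torque blockage: 6 × 1 × 2 = 12
  Insulation erosion: 2 × 8 × 1 = 16
  Plenum binding: 5 × 9 × 6 = 270
  Adhesive bond binding: 6 × 9 × 4 = 216
  Relay jamming: 9 × 3 × 2 = 54
After action: Plenum delamination → 8 × 5 × 8 = 320.
Revised RPNs: Solder joint reversed=504, Plenum delamination=320, Impeller reversed=288, Plenum binding=270, Adhesive bond binding=216, Gasket intermittent contact=180, Relay jamming=54, Insulation erosion=16, Bolt torque blockage=12, Piston blockage=8.
Highest is now Solder joint reversed (504).

Solder joint reversed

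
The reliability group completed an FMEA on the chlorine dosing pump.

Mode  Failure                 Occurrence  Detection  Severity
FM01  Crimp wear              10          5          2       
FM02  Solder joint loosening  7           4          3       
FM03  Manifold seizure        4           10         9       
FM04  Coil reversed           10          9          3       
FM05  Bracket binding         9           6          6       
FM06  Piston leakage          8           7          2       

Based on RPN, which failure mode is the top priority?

RPN = Severity × Occurrence × Detection:
  FM01: 2 × 10 × 5 = 100
  FM02: 3 × 7 × 4 = 84
  FM03: 9 × 4 × 10 = 360
  FM04: 3 × 10 × 9 = 270
  FM05: 6 × 9 × 6 = 324
  FM06: 2 × 8 × 7 = 112
Highest RPN is 360 → FM03.

FM03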